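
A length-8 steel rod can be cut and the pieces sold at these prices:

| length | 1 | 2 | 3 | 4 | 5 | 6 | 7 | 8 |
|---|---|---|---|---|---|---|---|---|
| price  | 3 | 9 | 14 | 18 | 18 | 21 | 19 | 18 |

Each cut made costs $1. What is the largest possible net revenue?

Consider every possible first cut. net[k] is the best of p[i]+net[k−i] over all sellable i≤k, charging 1 whenever i<k.
net[1] = 3
net[2] = max(3+3-1, 9+0) = 9
net[3] = max(3+9-1, 9+3-1, 14+0) = 14
net[4] = max(3+14-1, 9+9-1, 14+3-1, 18+0) = 18
net[5] = max(3+18-1, 9+14-1, 14+9-1, 18+3-1, 18+0) = 22
net[6] = max(3+22-1, 9+18-1, 14+14-1, 18+9-1, 18+3-1, 21+0) = 27
net[7] = max(3+27-1, 9+22-1, 14+18-1, …, 21+3-1, 19+0) = 31
net[8] = max(3+31-1, 9+27-1, 14+22-1, …, 19+3-1, 18+0) = 35
One optimal plan: pieces 3 + 3 + 2 (2 cuts) → $37 − $2 = $35.

35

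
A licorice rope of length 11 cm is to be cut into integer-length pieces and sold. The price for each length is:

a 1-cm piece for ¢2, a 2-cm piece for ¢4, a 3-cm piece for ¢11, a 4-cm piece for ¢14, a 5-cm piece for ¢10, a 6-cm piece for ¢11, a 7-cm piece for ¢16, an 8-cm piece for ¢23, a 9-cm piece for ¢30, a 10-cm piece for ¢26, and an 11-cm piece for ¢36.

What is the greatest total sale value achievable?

Build v[k] bottom-up: v[k] = max over allowed piece i of (p[i] + v[k−i]).
v[1] = 2
v[2] = 4  (first piece 1, then v[1]=2)
v[3] = 11
v[4] = 14
v[5] = 16  (first piece 1, then v[4]=14)
v[6] = 22  (first piece 3, then v[3]=11)
v[7] = 25  (first piece 3, then v[4]=14)
v[8] = 28  (first piece 4, then v[4]=14)
v[9] = 33  (first piece 3, then v[6]=22)
v[10] = 36  (first piece 3, then v[7]=25)
v[11] = 39  (first piece 3, then v[8]=28)
One optimal cutting: 4 + 4 + 3 → ¢14 + ¢14 + ¢11 = ¢39.

39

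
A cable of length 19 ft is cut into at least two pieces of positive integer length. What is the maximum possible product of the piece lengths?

972

Let m[k] be the best product for length k (with at least one cut). For each first piece i, the rest contributes max(k−i, m[k−i]).
m[2] = 1×max(1,0) = 1×1 = 1
m[3] = 1×max(2,1) = 1×2 = 2
m[4] = 2×max(2,1) = 2×2 = 4
m[5] = 2×max(3,2) = 2×3 = 6
m[6] = 3×max(3,2) = 3×3 = 9
m[7] = 2×max(5,6) = 2×6 = 12
m[8] = 2×max(6,9) = 2×9 = 18
m[9] = 3×max(6,9) = 3×9 = 27
m[10] = 2×max(8,18) = 2×18 = 36
m[11] = 2×max(9,27) = 2×27 = 54
m[12] = 3×max(9,27) = 3×27 = 81
m[13] = 2×max(11,54) = 2×54 = 108
m[14] = 2×max(12,81) = 2×81 = 162
m[15] = 3×max(12,81) = 3×81 = 243
m[16] = 2×max(14,162) = 2×162 = 324
m[17] = 2×max(15,243) = 2×243 = 486
m[18] = 3×max(15,243) = 3×243 = 729
m[19] = 2×max(17,486) = 2×486 = 972
One optimal split: 3 + 3 + 3 + 3 + 3 + 2 + 2; product 3×3×3×3×3×2×2 = 972.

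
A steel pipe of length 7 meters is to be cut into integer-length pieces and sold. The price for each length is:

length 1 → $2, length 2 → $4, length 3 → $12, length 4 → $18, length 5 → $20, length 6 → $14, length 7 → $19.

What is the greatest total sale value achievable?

30

Build r[k] bottom-up: r[k] = max over allowed piece i of (p[i] + r[k−i]).
r[1] = 2
r[2] = 4  (first piece 1, then r[1]=2)
r[3] = 12
r[4] = 18
r[5] = 20  (first piece 1, then r[4]=18)
r[6] = 24  (first piece 3, then r[3]=12)
r[7] = 30  (first piece 3, then r[4]=18)
One optimal cutting: 4 + 3 → $18 + $12 = $30.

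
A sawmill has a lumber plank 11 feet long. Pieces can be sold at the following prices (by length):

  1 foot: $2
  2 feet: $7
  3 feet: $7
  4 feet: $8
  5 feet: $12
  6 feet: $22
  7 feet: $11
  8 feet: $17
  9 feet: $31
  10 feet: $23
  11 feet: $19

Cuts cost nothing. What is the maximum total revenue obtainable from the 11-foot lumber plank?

38

Build v[k] bottom-up: v[k] = max over allowed piece i of (p[i] + v[k−i]).
v[1] = 2
v[2] = max(2+2, 7+0) = 7
v[3] = max(2+7, 7+2, 7+0) = 9
v[4] = max(2+9, 7+7, 7+2, 8+0) = 14
v[5] = max(2+14, 7+9, 7+7, 8+2, 12+0) = 16
v[6] = max(2+16, 7+14, 7+9, 8+7, 12+2, 22+0) = 22
v[7] = max(2+22, 7+16, 7+14, …, 22+2, 11+0) = 24
v[8] = max(2+24, 7+22, 7+16, …, 11+2, 17+0) = 29
v[9] = max(2+29, 7+24, 7+22, …, 17+2, 31+0) = 31
v[10] = max(2+31, 7+29, 7+24, …, 31+2, 23+0) = 36
v[11] = max(2+36, 7+31, 7+29, …, 23+2, 19+0) = 38
One optimal cutting: 6 + 2 + 2 + 1 → $22 + $7 + $7 + $2 = $38.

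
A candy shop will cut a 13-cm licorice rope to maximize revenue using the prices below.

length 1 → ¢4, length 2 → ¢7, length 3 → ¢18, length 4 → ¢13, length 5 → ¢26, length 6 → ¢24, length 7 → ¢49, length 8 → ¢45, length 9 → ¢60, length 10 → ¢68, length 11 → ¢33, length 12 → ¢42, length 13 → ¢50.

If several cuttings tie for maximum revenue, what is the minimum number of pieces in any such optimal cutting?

2

Build r[k] bottom-up: r[k] = max over allowed piece i of (p[i] + r[k−i]).
r[1] = 4
r[2] = 8  (first piece 1, then r[1]=4)
r[3] = 18
r[4] = 22  (first piece 1, then r[3]=18)
r[5] = 26  (first piece 1, then r[4]=22)
r[6] = 36  (first piece 3, then r[3]=18)
r[7] = 49
r[8] = 53  (first piece 1, then r[7]=49)
r[9] = 60
r[10] = 68
r[11] = 72  (first piece 1, then r[10]=68)
r[12] = 78  (first piece 3, then r[9]=60)
r[13] = 86  (first piece 3, then r[10]=68)
Maximum revenue is ¢86.
Now minimize piece count subject to staying optimal: for each k, pieces[k] = 1 + min over i with p[i]+r[k−i]=r[k] of pieces[k−i].
pieces[10] = 1
pieces[11] = 2
pieces[12] = 2
pieces[13] = 2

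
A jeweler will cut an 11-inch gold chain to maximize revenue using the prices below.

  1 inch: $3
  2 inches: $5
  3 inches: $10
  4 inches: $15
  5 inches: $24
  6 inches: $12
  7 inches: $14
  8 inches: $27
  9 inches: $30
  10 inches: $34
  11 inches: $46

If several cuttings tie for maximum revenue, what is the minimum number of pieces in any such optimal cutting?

Build r[k] bottom-up: r[k] = max over allowed piece i of (p[i] + r[k−i]).
r[1] = 3
r[2] = 6  (first piece 1, then r[1]=3)
r[3] = 10
r[4] = 15
r[5] = 24
r[6] = 27  (first piece 1, then r[5]=24)
r[7] = 30  (first piece 1, then r[6]=27)
r[8] = 34  (first piece 3, then r[5]=24)
r[9] = 39  (first piece 4, then r[5]=24)
r[10] = 48  (first piece 5, then r[5]=24)
r[11] = 51  (first piece 1, then r[10]=48)
Maximum revenue is $51.
Now minimize piece count subject to staying optimal: for each k, pieces[k] = 1 + min over i with p[i]+r[k−i]=r[k] of pieces[k−i].
pieces[8] = 2
pieces[9] = 2
pieces[10] = 2
pieces[11] = 3

3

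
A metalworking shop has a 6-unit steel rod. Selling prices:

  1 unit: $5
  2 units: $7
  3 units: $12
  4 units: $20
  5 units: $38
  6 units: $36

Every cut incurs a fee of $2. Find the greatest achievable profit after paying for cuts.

Consider every possible first cut. v[k] is the best of p[i]+v[k−i] over all sellable i≤k, charging 2 whenever i<k.
v[1] = 5
v[2] = max(5+5-2, 7+0) = 8
v[3] = max(5+8-2, 7+5-2, 12+0) = 12
v[4] = max(5+12-2, 7+8-2, 12+5-2, 20+0) = 20
v[5] = max(5+20-2, 7+12-2, 12+8-2, 20+5-2, 38+0) = 38
v[6] = max(5+38-2, 7+20-2, 12+12-2, 20+8-2, 38+5-2, 36+0) = 41
One optimal plan: pieces 5 + 1 (1 cut) → $43 − $2 = $41.

41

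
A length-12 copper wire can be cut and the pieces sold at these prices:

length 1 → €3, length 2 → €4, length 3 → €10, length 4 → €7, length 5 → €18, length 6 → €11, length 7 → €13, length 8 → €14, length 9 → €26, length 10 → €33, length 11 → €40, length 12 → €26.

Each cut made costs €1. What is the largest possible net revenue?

42

Consider every possible first cut. v[k] is the best of p[i]+v[k−i] over all sellable i≤k, charging 1 whenever i<k.
v[1] = 3
v[2] = 5  (first piece 1, then v[1]=3)
v[3] = 10
v[4] = 12  (first piece 1, then v[3]=10)
v[5] = 18
v[6] = 20  (first piece 1, then v[5]=18)
v[7] = 22  (first piece 1, then v[6]=20)
v[8] = 27  (first piece 3, then v[5]=18)
v[9] = 29  (first piece 1, then v[8]=27)
v[10] = 35  (first piece 5, then v[5]=18)
v[11] = 40
v[12] = 42  (first piece 1, then v[11]=40)
One optimal plan: pieces 11 + 1 (1 cut) → €43 − €1 = €42.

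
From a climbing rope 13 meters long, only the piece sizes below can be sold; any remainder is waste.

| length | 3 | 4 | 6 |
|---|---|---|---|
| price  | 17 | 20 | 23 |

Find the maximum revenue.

71

Let f[k] be the best obtainable value from length k. For each k, try every first piece i and keep the best of price[i] + f[k−i].
f[1] = 0
f[2] = 0
f[3] = 17
f[4] = max(17+0, 20+0) = 20
f[5] = max(17+0, 20+0) = 20
f[6] = max(17+17, 20+0, 23+0) = 34
f[7] = max(17+20, 20+17, 23+0) = 37
f[8] = max(17+20, 20+20, 23+0) = 40
f[9] = max(17+34, 20+20, 23+17) = 51
f[10] = max(17+37, 20+34, 23+20) = 54
f[11] = max(17+40, 20+37, 23+20) = 57
f[12] = max(17+51, 20+40, 23+34) = 68
f[13] = max(17+54, 20+51, 23+37) = 71
One optimal cutting: 4 + 3 + 3 + 3 → €71.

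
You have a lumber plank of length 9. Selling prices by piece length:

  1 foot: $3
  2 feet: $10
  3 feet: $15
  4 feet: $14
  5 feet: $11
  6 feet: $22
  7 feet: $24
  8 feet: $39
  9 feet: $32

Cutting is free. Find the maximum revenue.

Build best[k] bottom-up: best[k] = max over allowed piece i of (p[i] + best[k−i]).
best[1] = 3
best[2] = max(3+3, 10+0) = 10
best[3] = max(3+10, 10+3, 15+0) = 15
best[4] = max(3+15, 10+10, 15+3, 14+0) = 20
best[5] = max(3+20, 10+15, 15+10, 14+3, 11+0) = 25
best[6] = max(3+25, 10+20, 15+15, 14+10, 11+3, 22+0) = 30
best[7] = max(3+30, 10+25, 15+20, …, 22+3, 24+0) = 35
best[8] = max(3+35, 10+30, 15+25, …, 24+3, 39+0) = 40
best[9] = max(3+40, 10+35, 15+30, …, 39+3, 32+0) = 45
One optimal cutting: 3 + 2 + 2 + 2 → $15 + $10 + $10 + $10 = $45.

45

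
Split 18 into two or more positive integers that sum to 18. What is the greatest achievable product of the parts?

729

Define f[k] = max over 1≤i<k of i · max(k−i, f[k−i]); the inner max lets the remainder stay uncut if that's better.
Small cases: f[2]=1, f[3]=2, f[4]=4, f[5]=6, f[6]=9, f[7]=12, f[8]=18, f[9]=27, f[10]=36, f[11]=54.
f[12] = 3*max(9,27) = 3*27 = 81
f[13] = 2*max(11,54) = 2*54 = 108
f[14] = 2*max(12,81) = 2*81 = 162
f[15] = 3*max(12,81) = 3*81 = 243
f[16] = 2*max(14,162) = 2*162 = 324
f[17] = 2*max(15,243) = 2*243 = 486
f[18] = 3*max(15,243) = 3*243 = 729
One optimal split: 3 + 3 + 3 + 3 + 3 + 3; product 3*3*3*3*3*3 = 729.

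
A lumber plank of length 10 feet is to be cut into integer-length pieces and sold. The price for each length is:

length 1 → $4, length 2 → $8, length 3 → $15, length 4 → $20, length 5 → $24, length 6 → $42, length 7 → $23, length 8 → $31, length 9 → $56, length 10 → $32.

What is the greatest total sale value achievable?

Let best[k] be the best obtainable value from length k. For each k, try every first piece i and keep the best of price[i] + best[k−i].
best[1] = 4
best[2] = max(4+4, 8+0) = 8
best[3] = max(4+8, 8+4, 15+0) = 15
best[4] = max(4+15, 8+8, 15+4, 20+0) = 20
best[5] = max(4+20, 8+15, 15+8, 20+4, 24+0) = 24
best[6] = max(4+24, 8+20, 15+15, 20+8, 24+4, 42+0) = 42
best[7] = max(4+42, 8+24, 15+20, …, 42+4, 23+0) = 46
best[8] = max(4+46, 8+42, 15+24, …, 23+4, 31+0) = 50
best[9] = max(4+50, 8+46, 15+42, …, 31+4, 56+0) = 57
best[10] = max(4+57, 8+50, 15+46, …, 56+4, 32+0) = 62
One optimal cutting: 6 + 4 → $42 + $20 = $62.

62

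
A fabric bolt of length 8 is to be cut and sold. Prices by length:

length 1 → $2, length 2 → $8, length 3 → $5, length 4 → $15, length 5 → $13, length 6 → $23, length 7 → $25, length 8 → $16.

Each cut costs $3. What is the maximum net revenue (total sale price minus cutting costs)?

Let net[k] be the best obtainable value from length k. For each k, try every first piece i and keep the best of price[i] + net[k−i] minus the 3 cut fee when i<k.
net[1] = 2
net[2] = max(2+2-3, 8+0) = 8
net[3] = max(2+8-3, 8+2-3, 5+0) = 7
net[4] = max(2+7-3, 8+8-3, 5+2-3, 15+0) = 15
net[5] = max(2+15-3, 8+7-3, 5+8-3, 15+2-3, 13+0) = 14
net[6] = max(2+14-3, 8+15-3, 5+7-3, 15+8-3, 13+2-3, 23+0) = 23
net[7] = max(2+23-3, 8+14-3, 5+15-3, …, 23+2-3, 25+0) = 25
net[8] = max(2+25-3, 8+23-3, 5+14-3, …, 25+2-3, 16+0) = 28
One optimal plan: pieces 6 + 2 (1 cut) → $31 − $3 = $28.

28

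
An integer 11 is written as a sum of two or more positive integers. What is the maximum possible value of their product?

54

Let m[k] be the best product for length k (with at least one cut). For each first piece i, the rest contributes max(k−i, m[k−i]).
m[2] = 1·max(1,0) = 1·1 = 1
m[3] = 1·max(2,1) = 1·2 = 2
m[4] = 2·max(2,1) = 2·2 = 4
m[5] = 2·max(3,2) = 2·3 = 6
m[6] = 3·max(3,2) = 3·3 = 9
m[7] = 2·max(5,6) = 2·6 = 12
m[8] = 2·max(6,9) = 2·9 = 18
m[9] = 3·max(6,9) = 3·9 = 27
m[10] = 2·max(8,18) = 2·18 = 36
m[11] = 2·max(9,27) = 2·27 = 54
One optimal split: 3 + 3 + 3 + 2; product 3·3·3·2 = 54.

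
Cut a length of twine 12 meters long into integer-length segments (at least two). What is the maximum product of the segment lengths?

81

Fill m[k] for k=2..12: at each k try every first piece i and multiply by the better of (k−i) uncut or m[k−i].
m[2] = 1×max(1,0) = 1×1 = 1
m[3] = max(1×2, 2×1) = 2
m[4] = max(1×3, 2×2, 3×1) = 4
m[5] = max(1×4, 2×3, 3×2, 4×1) = 6
m[6] = max(1×6, 2×4, 3×3, 4×2, 5×1) = 9
m[7] = max(1×9, 2×6, 3×4, 4×3, 5×2, 6×1) = 12
m[8] = max(1×12, 2×9, 3×6, …, 6×2, 7×1) = 18
m[9] = max(1×18, 2×12, 3×9, …, 7×2, 8×1) = 27
m[10] = max(1×27, 2×18, 3×12, …, 8×2, 9×1) = 36
m[11] = max(1×36, 2×27, 3×18, …, 9×2, 10×1) = 54
m[12] = max(1×54, 2×36, 3×27, …, 10×2, 11×1) = 81
One optimal split: 3 + 3 + 3 + 3; product 3×3×3×3 = 81.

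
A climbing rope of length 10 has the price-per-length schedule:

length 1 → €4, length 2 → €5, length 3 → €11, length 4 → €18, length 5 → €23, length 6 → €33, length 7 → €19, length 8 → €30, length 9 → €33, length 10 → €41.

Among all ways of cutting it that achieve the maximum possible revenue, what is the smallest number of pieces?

2

Build r[k] bottom-up: r[k] = max over allowed piece i of (p[i] + r[k−i]).
r[1] = 4
r[2] = max(4+4, 5+0) = 8
r[3] = max(4+8, 5+4, 11+0) = 12
r[4] = max(4+12, 5+8, 11+4, 18+0) = 18
r[5] = max(4+18, 5+12, 11+8, 18+4, 23+0) = 23
r[6] = max(4+23, 5+18, 11+12, 18+8, 23+4, 33+0) = 33
r[7] = max(4+33, 5+23, 11+18, …, 33+4, 19+0) = 37
r[8] = max(4+37, 5+33, 11+23, …, 19+4, 30+0) = 41
r[9] = max(4+41, 5+37, 11+33, …, 30+4, 33+0) = 45
r[10] = max(4+45, 5+41, 11+37, …, 33+4, 41+0) = 51
Maximum revenue is €51.
Now minimize piece count subject to staying optimal: for each k, pieces[k] = 1 + min over i with p[i]+r[k−i]=r[k] of pieces[k−i].
pieces[7] = 2
pieces[8] = 3
pieces[9] = 4
pieces[10] = 2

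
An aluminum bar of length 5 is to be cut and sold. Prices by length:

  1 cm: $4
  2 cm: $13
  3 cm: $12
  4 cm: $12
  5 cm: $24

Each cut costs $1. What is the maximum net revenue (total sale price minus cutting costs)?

28

Consider every possible first cut. net[k] is the best of p[i]+net[k−i] over all sellable i≤k, charging 1 whenever i<k.
net[1] = 4
net[2] = max(4+4-1, 13+0) = 13
net[3] = max(4+13-1, 13+4-1, 12+0) = 16
net[4] = max(4+16-1, 13+13-1, 12+4-1, 12+0) = 25
net[5] = max(4+25-1, 13+16-1, 12+13-1, 12+4-1, 24+0) = 28
One optimal plan: pieces 2 + 2 + 1 (2 cuts) → $30 − $2 = $28.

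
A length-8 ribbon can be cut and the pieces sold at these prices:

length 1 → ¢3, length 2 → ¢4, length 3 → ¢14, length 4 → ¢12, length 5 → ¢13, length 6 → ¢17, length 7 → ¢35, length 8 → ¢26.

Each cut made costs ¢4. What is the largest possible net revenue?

34

Let r[k] be the best obtainable value from length k. For each k, try every first piece i and keep the best of price[i] + r[k−i] minus the 4 cut fee when i<k.
r[1] = 3
r[2] = max(3+3-4, 4+0) = 4
r[3] = max(3+4-4, 4+3-4, 14+0) = 14
r[4] = max(3+14-4, 4+4-4, 14+3-4, 12+0) = 13
r[5] = max(3+13-4, 4+14-4, 14+4-4, 12+3-4, 13+0) = 14
r[6] = max(3+14-4, 4+13-4, 14+14-4, 12+4-4, 13+3-4, 17+0) = 24
r[7] = max(3+24-4, 4+14-4, 14+13-4, …, 17+3-4, 35+0) = 35
r[8] = max(3+35-4, 4+24-4, 14+14-4, …, 35+3-4, 26+0) = 34
One optimal plan: pieces 7 + 1 (1 cut) → ¢38 − ¢4 = ¢34.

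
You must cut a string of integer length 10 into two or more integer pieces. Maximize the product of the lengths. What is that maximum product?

36

Let f[k] be the best product for length k (with at least one cut). For each first piece i, the rest contributes max(k−i, f[k−i]).
Small cases: f[2]=1, f[3]=2.
f[4] = 2·max(2,1) = 2·2 = 4
f[5] = 2·max(3,2) = 2·3 = 6
f[6] = 3·max(3,2) = 3·3 = 9
f[7] = 2·max(5,6) = 2·6 = 12
f[8] = 2·max(6,9) = 2·9 = 18
f[9] = 3·max(6,9) = 3·9 = 27
f[10] = 2·max(8,18) = 2·18 = 36
One optimal split: 3 + 3 + 2 + 2; product 3·3·2·2 = 36.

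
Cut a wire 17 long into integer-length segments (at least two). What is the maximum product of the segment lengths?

486

Fill prod[k] for k=2..17: at each k try every first piece i and multiply by the better of (k−i) uncut or prod[k−i].
prod[2] = 1*max(1,0) = 1*1 = 1
prod[3] = 1*max(2,1) = 1*2 = 2
prod[4] = 2*max(2,1) = 2*2 = 4
prod[5] = 2*max(3,2) = 2*3 = 6
prod[6] = 3*max(3,2) = 3*3 = 9
prod[7] = 2*max(5,6) = 2*6 = 12
prod[8] = 2*max(6,9) = 2*9 = 18
prod[9] = 3*max(6,9) = 3*9 = 27
prod[10] = 2*max(8,18) = 2*18 = 36
prod[11] = 2*max(9,27) = 2*27 = 54
prod[12] = 3*max(9,27) = 3*27 = 81
prod[13] = 2*max(11,54) = 2*54 = 108
prod[14] = 2*max(12,81) = 2*81 = 162
prod[15] = 3*max(12,81) = 3*81 = 243
prod[16] = 2*max(14,162) = 2*162 = 324
prod[17] = 2*max(15,243) = 2*243 = 486
One optimal split: 3 + 3 + 3 + 3 + 3 + 2; product 3*3*3*3*3*2 = 486.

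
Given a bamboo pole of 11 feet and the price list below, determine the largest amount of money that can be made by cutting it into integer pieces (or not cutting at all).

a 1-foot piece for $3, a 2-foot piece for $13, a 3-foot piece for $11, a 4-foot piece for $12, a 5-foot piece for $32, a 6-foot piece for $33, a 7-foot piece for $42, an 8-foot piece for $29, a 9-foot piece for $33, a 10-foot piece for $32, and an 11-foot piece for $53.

Build R[k] bottom-up: R[k] = max over allowed piece i of (p[i] + R[k−i]).
R[1] = 3
R[2] = max(3+3, 13+0) = 13
R[3] = max(3+13, 13+3, 11+0) = 16
R[4] = max(3+16, 13+13, 11+3, 12+0) = 26
R[5] = max(3+26, 13+16, 11+13, 12+3, 32+0) = 32
R[6] = max(3+32, 13+26, 11+16, 12+13, 32+3, 33+0) = 39
R[7] = max(3+39, 13+32, 11+26, …, 33+3, 42+0) = 45
R[8] = max(3+45, 13+39, 11+32, …, 42+3, 29+0) = 52
R[9] = max(3+52, 13+45, 11+39, …, 29+3, 33+0) = 58
R[10] = max(3+58, 13+52, 11+45, …, 33+3, 32+0) = 65
R[11] = max(3+65, 13+58, 11+52, …, 32+3, 53+0) = 71
One optimal cutting: 5 + 2 + 2 + 2 → $32 + $13 + $13 + $13 = $71.

71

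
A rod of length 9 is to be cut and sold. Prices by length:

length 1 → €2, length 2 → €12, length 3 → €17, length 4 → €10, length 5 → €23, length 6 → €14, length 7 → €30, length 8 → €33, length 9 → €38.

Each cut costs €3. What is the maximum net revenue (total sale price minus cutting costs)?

45

Build v[k] bottom-up: v[k] = max over allowed piece i of (p[i] + v[k−i]) − 3 per cut.
v[1] = 2
v[2] = 12
v[3] = 17
v[4] = 21  (first piece 2, then v[2]=12)
v[5] = 26  (first piece 2, then v[3]=17)
v[6] = 31  (first piece 3, then v[3]=17)
v[7] = 35  (first piece 2, then v[5]=26)
v[8] = 40  (first piece 2, then v[6]=31)
v[9] = 45  (first piece 3, then v[6]=31)
One optimal plan: pieces 3 + 3 + 3 (2 cuts) → €51 − €6 = €45.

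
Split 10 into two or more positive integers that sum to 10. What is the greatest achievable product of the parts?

Define g[k] = max over 1≤i<k of i · max(k−i, g[k−i]); the inner max lets the remainder stay uncut if that's better.
g[2] = 1·max(1,0) = 1·1 = 1
g[3] = max(1·2, 2·1) = 2
g[4] = max(1·3, 2·2, 3·1) = 4
g[5] = max(1·4, 2·3, 3·2, 4·1) = 6
g[6] = max(1·6, 2·4, 3·3, 4·2, 5·1) = 9
g[7] = max(1·9, 2·6, 3·4, 4·3, 5·2, 6·1) = 12
g[8] = max(1·12, 2·9, 3·6, …, 6·2, 7·1) = 18
g[9] = max(1·18, 2·12, 3·9, …, 7·2, 8·1) = 27
g[10] = max(1·27, 2·18, 3·12, …, 8·2, 9·1) = 36
One optimal split: 3 + 3 + 2 + 2; product 3·3·2·2 = 36.

36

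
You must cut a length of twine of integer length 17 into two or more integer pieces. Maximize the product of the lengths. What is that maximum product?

Fill m[k] for k=2..17: at each k try every first piece i and multiply by the better of (k−i) uncut or m[k−i].
Small cases: m[2]=1, m[3]=2, m[4]=4, m[5]=6, m[6]=9, m[7]=12, m[8]=18, m[9]=27.
m[10] = max(1·27, 2·18, 3·12, …, 8·2, 9·1) = 36
m[11] = max(1·36, 2·27, 3·18, …, 9·2, 10·1) = 54
m[12] = max(1·54, 2·36, 3·27, …, 10·2, 11·1) = 81
m[13] = max(1·81, 2·54, 3·36, …, 11·2, 12·1) = 108
m[14] = max(1·108, 2·81, 3·54, …, 12·2, 13·1) = 162
m[15] = max(1·162, 2·108, 3·81, …, 13·2, 14·1) = 243
m[16] = max(1·243, 2·162, 3·108, …, 14·2, 15·1) = 324
m[17] = max(1·324, 2·243, 3·162, …, 15·2, 16·1) = 486
One optimal split: 3 + 3 + 3 + 3 + 3 + 2; product 3·3·3·3·3·2 = 486.

486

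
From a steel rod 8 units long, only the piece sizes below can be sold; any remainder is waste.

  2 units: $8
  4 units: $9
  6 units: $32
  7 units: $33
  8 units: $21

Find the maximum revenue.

Consider every possible first cut. f[k] is the best of p[i]+f[k−i] over all sellable i≤k.
f[1] = 0
f[2] = 8
f[3] = 8
f[4] = 16  (first piece 2, then f[2]=8)
f[5] = 16
f[6] = 32
f[7] = 33
f[8] = 40  (first piece 2, then f[6]=32)
One optimal cutting: 6 + 2 → $40.

40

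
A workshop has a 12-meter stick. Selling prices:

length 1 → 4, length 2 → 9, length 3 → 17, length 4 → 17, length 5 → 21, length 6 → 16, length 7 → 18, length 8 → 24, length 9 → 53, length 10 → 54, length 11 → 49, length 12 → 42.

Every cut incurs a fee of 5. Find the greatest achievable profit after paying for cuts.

65

Let net[k] be the best obtainable value from length k. For each k, try every first piece i and keep the best of price[i] + net[k−i] minus the 5 cut fee when i<k.
net[1] = 4
net[2] = max(4+4-5, 9+0) = 9
net[3] = max(4+9-5, 9+4-5, 17+0) = 17
net[4] = max(4+17-5, 9+9-5, 17+4-5, 17+0) = 17
net[5] = max(4+17-5, 9+17-5, 17+9-5, 17+4-5, 21+0) = 21
net[6] = max(4+21-5, 9+17-5, 17+17-5, 17+9-5, 21+4-5, 16+0) = 29
net[7] = max(4+29-5, 9+21-5, 17+17-5, …, 16+4-5, 18+0) = 29
net[8] = max(4+29-5, 9+29-5, 17+21-5, …, 18+4-5, 24+0) = 33
net[9] = max(4+33-5, 9+29-5, 17+29-5, …, 24+4-5, 53+0) = 53
net[10] = max(4+53-5, 9+33-5, 17+29-5, …, 53+4-5, 54+0) = 54
net[11] = max(4+54-5, 9+53-5, 17+33-5, …, 54+4-5, 49+0) = 57
net[12] = max(4+57-5, 9+54-5, 17+53-5, …, 49+4-5, 42+0) = 65
One optimal plan: pieces 9 + 3 (1 cut) → 70 − 5 = 65.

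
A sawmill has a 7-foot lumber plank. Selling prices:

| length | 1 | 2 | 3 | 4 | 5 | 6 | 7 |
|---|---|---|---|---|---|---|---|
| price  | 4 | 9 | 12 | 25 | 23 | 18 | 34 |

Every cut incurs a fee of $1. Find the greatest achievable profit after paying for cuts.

Consider every possible first cut. r[k] is the best of p[i]+r[k−i] over all sellable i≤k, charging 1 whenever i<k.
r[1] = 4
r[2] = max(4+4-1, 9+0) = 9
r[3] = max(4+9-1, 9+4-1, 12+0) = 12
r[4] = max(4+12-1, 9+9-1, 12+4-1, 25+0) = 25
r[5] = max(4+25-1, 9+12-1, 12+9-1, 25+4-1, 23+0) = 28
r[6] = max(4+28-1, 9+25-1, 12+12-1, 25+9-1, 23+4-1, 18+0) = 33
r[7] = max(4+33-1, 9+28-1, 12+25-1, …, 18+4-1, 34+0) = 36
One optimal plan: pieces 4 + 2 + 1 (2 cuts) → $38 − $2 = $36.

36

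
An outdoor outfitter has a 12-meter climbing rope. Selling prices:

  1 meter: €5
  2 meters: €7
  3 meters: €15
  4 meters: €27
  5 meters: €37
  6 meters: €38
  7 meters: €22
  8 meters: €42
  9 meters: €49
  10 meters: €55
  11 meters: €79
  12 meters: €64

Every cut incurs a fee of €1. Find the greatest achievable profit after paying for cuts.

83

Let r[k] be the best obtainable value from length k. For each k, try every first piece i and keep the best of price[i] + r[k−i] minus the 1 cut fee when i<k.
r[1] = 5
r[2] = max(5+5-1, 7+0) = 9
r[3] = max(5+9-1, 7+5-1, 15+0) = 15
r[4] = max(5+15-1, 7+9-1, 15+5-1, 27+0) = 27
r[5] = max(5+27-1, 7+15-1, 15+9-1, 27+5-1, 37+0) = 37
r[6] = max(5+37-1, 7+27-1, 15+15-1, 27+9-1, 37+5-1, 38+0) = 41
r[7] = max(5+41-1, 7+37-1, 15+27-1, …, 38+5-1, 22+0) = 45
r[8] = max(5+45-1, 7+41-1, 15+37-1, …, 22+5-1, 42+0) = 53
r[9] = max(5+53-1, 7+45-1, 15+41-1, …, 42+5-1, 49+0) = 63
r[10] = max(5+63-1, 7+53-1, 15+45-1, …, 49+5-1, 55+0) = 73
r[11] = max(5+73-1, 7+63-1, 15+53-1, …, 55+5-1, 79+0) = 79
r[12] = max(5+79-1, 7+73-1, 15+63-1, …, 79+5-1, 64+0) = 83
One optimal plan: pieces 11 + 1 (1 cut) → €84 − €1 = €83.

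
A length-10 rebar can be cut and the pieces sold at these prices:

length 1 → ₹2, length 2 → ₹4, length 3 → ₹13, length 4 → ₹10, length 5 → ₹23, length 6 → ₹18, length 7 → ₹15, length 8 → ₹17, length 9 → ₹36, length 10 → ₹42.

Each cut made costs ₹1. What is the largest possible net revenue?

Build r[k] bottom-up: r[k] = max over allowed piece i of (p[i] + r[k−i]) − 1 per cut.
r[1] = 2
r[2] = max(2+2-1, 4+0) = 4
r[3] = max(2+4-1, 4+2-1, 13+0) = 13
r[4] = max(2+13-1, 4+4-1, 13+2-1, 10+0) = 14
r[5] = max(2+14-1, 4+13-1, 13+4-1, 10+2-1, 23+0) = 23
r[6] = max(2+23-1, 4+14-1, 13+13-1, 10+4-1, 23+2-1, 18+0) = 25
r[7] = max(2+25-1, 4+23-1, 13+14-1, …, 18+2-1, 15+0) = 26
r[8] = max(2+26-1, 4+25-1, 13+23-1, …, 15+2-1, 17+0) = 35
r[9] = max(2+35-1, 4+26-1, 13+25-1, …, 17+2-1, 36+0) = 37
r[10] = max(2+37-1, 4+35-1, 13+26-1, …, 36+2-1, 42+0) = 45
One optimal plan: pieces 5 + 5 (1 cut) → ₹46 − ₹1 = ₹45.

45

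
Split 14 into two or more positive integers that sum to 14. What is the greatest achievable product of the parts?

Define m[k] = max over 1≤i<k of i · max(k−i, m[k−i]); the inner max lets the remainder stay uncut if that's better.
m[2] = 1×max(1,0) = 1×1 = 1
m[3] = 1×max(2,1) = 1×2 = 2
m[4] = 2×max(2,1) = 2×2 = 4
m[5] = 2×max(3,2) = 2×3 = 6
m[6] = 3×max(3,2) = 3×3 = 9
m[7] = 2×max(5,6) = 2×6 = 12
m[8] = 2×max(6,9) = 2×9 = 18
m[9] = 3×max(6,9) = 3×9 = 27
m[10] = 2×max(8,18) = 2×18 = 36
m[11] = 2×max(9,27) = 2×27 = 54
m[12] = 3×max(9,27) = 3×27 = 81
m[13] = 2×max(11,54) = 2×54 = 108
m[14] = 2×max(12,81) = 2×81 = 162
One optimal split: 3 + 3 + 3 + 3 + 2; product 3×3×3×3×2 = 162.

162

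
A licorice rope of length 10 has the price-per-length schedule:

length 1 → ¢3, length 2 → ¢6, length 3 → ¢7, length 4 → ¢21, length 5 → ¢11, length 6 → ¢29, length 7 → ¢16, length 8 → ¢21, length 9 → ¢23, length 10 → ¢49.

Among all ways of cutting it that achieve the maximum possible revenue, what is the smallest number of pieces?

2

Let r[k] be the best obtainable value from length k. For each k, try every first piece i and keep the best of price[i] + r[k−i].
r[1] = 3
r[2] = 6  (first piece 1, then r[1]=3)
r[3] = 9  (first piece 1, then r[2]=6)
r[4] = 21
r[5] = 24  (first piece 1, then r[4]=21)
r[6] = 29
r[7] = 32  (first piece 1, then r[6]=29)
r[8] = 42  (first piece 4, then r[4]=21)
r[9] = 45  (first piece 1, then r[8]=42)
r[10] = 50  (first piece 4, then r[6]=29)
Maximum revenue is ¢50.
Now minimize piece count subject to staying optimal: for each k, pieces[k] = 1 + min over i with p[i]+r[k−i]=r[k] of pieces[k−i].
pieces[7] = 2
pieces[8] = 2
pieces[9] = 3
pieces[10] = 2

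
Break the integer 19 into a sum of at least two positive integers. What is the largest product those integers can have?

Define m[k] = max over 1≤i<k of i · max(k−i, m[k−i]); the inner max lets the remainder stay uncut if that's better.
m[2] = 1×max(1,0) = 1×1 = 1
m[3] = 1×max(2,1) = 1×2 = 2
m[4] = 2×max(2,1) = 2×2 = 4
m[5] = 2×max(3,2) = 2×3 = 6
m[6] = 3×max(3,2) = 3×3 = 9
m[7] = 2×max(5,6) = 2×6 = 12
m[8] = 2×max(6,9) = 2×9 = 18
m[9] = 3×max(6,9) = 3×9 = 27
m[10] = 2×max(8,18) = 2×18 = 36
m[11] = 2×max(9,27) = 2×27 = 54
m[12] = 3×max(9,27) = 3×27 = 81
m[13] = 2×max(11,54) = 2×54 = 108
m[14] = 2×max(12,81) = 2×81 = 162
m[15] = 3×max(12,81) = 3×81 = 243
m[16] = 2×max(14,162) = 2×162 = 324
m[17] = 2×max(15,243) = 2×243 = 486
m[18] = 3×max(15,243) = 3×243 = 729
m[19] = 2×max(17,486) = 2×486 = 972
One optimal split: 3 + 3 + 3 + 3 + 3 + 2 + 2; product 3×3×3×3×3×2×2 = 972.

972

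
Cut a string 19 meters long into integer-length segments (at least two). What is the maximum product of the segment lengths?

972

Let prod[k] be the best product for length k (with at least one cut). For each first piece i, the rest contributes max(k−i, prod[k−i]).
prod[2] = 1×max(1,0) = 1×1 = 1
prod[3] = 1×max(2,1) = 1×2 = 2
prod[4] = 2×max(2,1) = 2×2 = 4
prod[5] = 2×max(3,2) = 2×3 = 6
prod[6] = 3×max(3,2) = 3×3 = 9
prod[7] = 2×max(5,6) = 2×6 = 12
prod[8] = 2×max(6,9) = 2×9 = 18
prod[9] = 3×max(6,9) = 3×9 = 27
prod[10] = 2×max(8,18) = 2×18 = 36
prod[11] = 2×max(9,27) = 2×27 = 54
prod[12] = 3×max(9,27) = 3×27 = 81
prod[13] = 2×max(11,54) = 2×54 = 108
prod[14] = 2×max(12,81) = 2×81 = 162
prod[15] = 3×max(12,81) = 3×81 = 243
prod[16] = 2×max(14,162) = 2×162 = 324
prod[17] = 2×max(15,243) = 2×243 = 486
prod[18] = 3×max(15,243) = 3×243 = 729
prod[19] = 2×max(17,486) = 2×486 = 972
One optimal split: 3 + 3 + 3 + 3 + 3 + 2 + 2; product 3×3×3×3×3×2×2 = 972.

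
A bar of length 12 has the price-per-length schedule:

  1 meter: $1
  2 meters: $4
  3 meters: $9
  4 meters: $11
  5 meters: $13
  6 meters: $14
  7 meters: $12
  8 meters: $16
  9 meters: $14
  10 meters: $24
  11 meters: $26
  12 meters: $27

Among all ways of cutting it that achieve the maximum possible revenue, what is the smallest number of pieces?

Consider every possible first cut. r[k] is the best of p[i]+r[k−i] over all sellable i≤k.
r[1] = 1
r[2] = max(1+1, 4+0) = 4
r[3] = max(1+4, 4+1, 9+0) = 9
r[4] = max(1+9, 4+4, 9+1, 11+0) = 11
r[5] = max(1+11, 4+9, 9+4, 11+1, 13+0) = 13
r[6] = max(1+13, 4+11, 9+9, 11+4, 13+1, 14+0) = 18
r[7] = max(1+18, 4+13, 9+11, …, 14+1, 12+0) = 20
r[8] = max(1+20, 4+18, 9+13, …, 12+1, 16+0) = 22
r[9] = max(1+22, 4+20, 9+18, …, 16+1, 14+0) = 27
r[10] = max(1+27, 4+22, 9+20, …, 14+1, 24+0) = 29
r[11] = max(1+29, 4+27, 9+22, …, 24+1, 26+0) = 31
r[12] = max(1+31, 4+29, 9+27, …, 26+1, 27+0) = 36
Maximum revenue is $36.
Now minimize piece count subject to staying optimal: for each k, pieces[k] = 1 + min over i with p[i]+r[k−i]=r[k] of pieces[k−i].
pieces[9] = 3
pieces[10] = 3
pieces[11] = 3
pieces[12] = 4

4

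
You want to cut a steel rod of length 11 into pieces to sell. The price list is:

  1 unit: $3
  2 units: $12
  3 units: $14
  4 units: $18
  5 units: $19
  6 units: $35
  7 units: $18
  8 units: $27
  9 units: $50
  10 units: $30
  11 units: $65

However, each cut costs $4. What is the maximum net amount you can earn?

Consider every possible first cut. net[k] is the best of p[i]+net[k−i] over all sellable i≤k, charging 4 whenever i<k.
net[1] = 3
net[2] = max(3+3-4, 12+0) = 12
net[3] = max(3+12-4, 12+3-4, 14+0) = 14
net[4] = max(3+14-4, 12+12-4, 14+3-4, 18+0) = 20
net[5] = max(3+20-4, 12+14-4, 14+12-4, 18+3-4, 19+0) = 22
net[6] = max(3+22-4, 12+20-4, 14+14-4, 18+12-4, 19+3-4, 35+0) = 35
net[7] = max(3+35-4, 12+22-4, 14+20-4, …, 35+3-4, 18+0) = 34
net[8] = max(3+34-4, 12+35-4, 14+22-4, …, 18+3-4, 27+0) = 43
net[9] = max(3+43-4, 12+34-4, 14+35-4, …, 27+3-4, 50+0) = 50
net[10] = max(3+50-4, 12+43-4, 14+34-4, …, 50+3-4, 30+0) = 51
net[11] = max(3+51-4, 12+50-4, 14+43-4, …, 30+3-4, 65+0) = 65
Best is to make no cuts and sell whole for $65.

65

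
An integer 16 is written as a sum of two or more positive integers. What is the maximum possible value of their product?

324

Fill P[k] for k=2..16: at each k try every first piece i and multiply by the better of (k−i) uncut or P[k−i].
P[2] = 1*max(1,0) = 1*1 = 1
P[3] = 1*max(2,1) = 1*2 = 2
P[4] = 2*max(2,1) = 2*2 = 4
P[5] = 2*max(3,2) = 2*3 = 6
P[6] = 3*max(3,2) = 3*3 = 9
P[7] = 2*max(5,6) = 2*6 = 12
P[8] = 2*max(6,9) = 2*9 = 18
P[9] = 3*max(6,9) = 3*9 = 27
P[10] = 2*max(8,18) = 2*18 = 36
P[11] = 2*max(9,27) = 2*27 = 54
P[12] = 3*max(9,27) = 3*27 = 81
P[13] = 2*max(11,54) = 2*54 = 108
P[14] = 2*max(12,81) = 2*81 = 162
P[15] = 3*max(12,81) = 3*81 = 243
P[16] = 2*max(14,162) = 2*162 = 324
One optimal split: 3 + 3 + 3 + 3 + 2 + 2; product 3*3*3*3*2*2 = 324.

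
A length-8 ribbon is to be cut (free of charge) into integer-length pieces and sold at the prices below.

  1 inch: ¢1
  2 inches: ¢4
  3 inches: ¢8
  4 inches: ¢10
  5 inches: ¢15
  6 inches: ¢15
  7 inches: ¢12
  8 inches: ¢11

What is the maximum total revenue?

23

Consider every possible first cut. r[k] is the best of p[i]+r[k−i] over all sellable i≤k.
r[1] = 1
r[2] = 4
r[3] = 8
r[4] = 10
r[5] = 15
r[6] = 16  (first piece 1, then r[5]=15)
r[7] = 19  (first piece 2, then r[5]=15)
r[8] = 23  (first piece 3, then r[5]=15)
One optimal cutting: 5 + 3 → ¢15 + ¢8 = ¢23.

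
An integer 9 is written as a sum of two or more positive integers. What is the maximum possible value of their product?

Define f[k] = max over 1≤i<k of i · max(k−i, f[k−i]); the inner max lets the remainder stay uncut if that's better.
f[2] = 1*max(1,0) = 1*1 = 1
f[3] = 1*max(2,1) = 1*2 = 2
f[4] = 2*max(2,1) = 2*2 = 4
f[5] = 2*max(3,2) = 2*3 = 6
f[6] = 3*max(3,2) = 3*3 = 9
f[7] = 2*max(5,6) = 2*6 = 12
f[8] = 2*max(6,9) = 2*9 = 18
f[9] = 3*max(6,9) = 3*9 = 27
One optimal split: 3 + 3 + 3; product 3*3*3 = 27.

27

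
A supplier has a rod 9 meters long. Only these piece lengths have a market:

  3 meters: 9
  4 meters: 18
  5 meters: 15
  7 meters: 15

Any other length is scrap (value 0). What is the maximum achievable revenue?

36

Let best[k] be the best obtainable value from length k. For each k, try every first piece i and keep the best of price[i] + best[k−i].
best[1] = 0
best[2] = 0
best[3] = 9
best[4] = max(9+0, 18+0) = 18
best[5] = max(9+0, 18+0, 15+0) = 18
best[6] = max(9+9, 18+0, 15+0) = 18
best[7] = max(9+18, 18+9, 15+0, 15+0) = 27
best[8] = max(9+18, 18+18, 15+9, 15+0) = 36
best[9] = max(9+18, 18+18, 15+18, 15+0) = 36
One optimal cutting: pieces 4 + 4 with 1 meter of scrap → 36.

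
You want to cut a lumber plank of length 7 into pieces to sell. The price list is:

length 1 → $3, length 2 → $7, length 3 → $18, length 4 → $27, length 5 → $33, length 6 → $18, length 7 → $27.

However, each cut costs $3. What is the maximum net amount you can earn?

42

Consider every possible first cut. v[k] is the best of p[i]+v[k−i] over all sellable i≤k, charging 3 whenever i<k.
v[1] = 3
v[2] = 7
v[3] = 18
v[4] = 27
v[5] = 33
v[6] = 33  (first piece 1, then v[5]=33)
v[7] = 42  (first piece 3, then v[4]=27)
One optimal plan: pieces 4 + 3 (1 cut) → $45 − $3 = $42.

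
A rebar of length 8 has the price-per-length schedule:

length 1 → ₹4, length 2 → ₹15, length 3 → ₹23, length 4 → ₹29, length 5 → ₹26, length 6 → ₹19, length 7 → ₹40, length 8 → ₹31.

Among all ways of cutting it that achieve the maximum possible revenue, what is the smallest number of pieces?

3

Build r[k] bottom-up: r[k] = max over allowed piece i of (p[i] + r[k−i]).
r[1] = 4
r[2] = max(4+4, 15+0) = 15
r[3] = max(4+15, 15+4, 23+0) = 23
r[4] = max(4+23, 15+15, 23+4, 29+0) = 30
r[5] = max(4+30, 15+23, 23+15, 29+4, 26+0) = 38
r[6] = max(4+38, 15+30, 23+23, 29+15, 26+4, 19+0) = 46
r[7] = max(4+46, 15+38, 23+30, …, 19+4, 40+0) = 53
r[8] = max(4+53, 15+46, 23+38, …, 40+4, 31+0) = 61
Maximum revenue is ₹61.
Now minimize piece count subject to staying optimal: for each k, pieces[k] = 1 + min over i with p[i]+r[k−i]=r[k] of pieces[k−i].
pieces[5] = 2
pieces[6] = 2
pieces[7] = 3
pieces[8] = 3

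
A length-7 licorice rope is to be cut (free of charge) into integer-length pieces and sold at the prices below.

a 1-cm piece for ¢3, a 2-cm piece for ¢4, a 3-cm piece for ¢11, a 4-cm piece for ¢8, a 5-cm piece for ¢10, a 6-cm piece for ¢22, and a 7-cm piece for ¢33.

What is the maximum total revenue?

Let v[k] be the best obtainable value from length k. For each k, try every first piece i and keep the best of price[i] + v[k−i].
v[1] = 3
v[2] = max(3+3, 4+0) = 6
v[3] = max(3+6, 4+3, 11+0) = 11
v[4] = max(3+11, 4+6, 11+3, 8+0) = 14
v[5] = max(3+14, 4+11, 11+6, 8+3, 10+0) = 17
v[6] = max(3+17, 4+14, 11+11, 8+6, 10+3, 22+0) = 22
v[7] = max(3+22, 4+17, 11+14, …, 22+3, 33+0) = 33
Best is to sell the whole 7-cm piece uncut for ¢33.

33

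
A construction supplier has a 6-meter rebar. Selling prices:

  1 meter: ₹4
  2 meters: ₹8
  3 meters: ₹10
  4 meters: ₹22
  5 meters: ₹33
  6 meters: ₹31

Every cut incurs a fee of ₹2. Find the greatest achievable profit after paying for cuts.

35

Build v[k] bottom-up: v[k] = max over allowed piece i of (p[i] + v[k−i]) − 2 per cut.
v[1] = 4
v[2] = 8
v[3] = 10  (first piece 1, then v[2]=8)
v[4] = 22
v[5] = 33
v[6] = 35  (first piece 1, then v[5]=33)
One optimal plan: pieces 5 + 1 (1 cut) → ₹37 − ₹2 = ₹35.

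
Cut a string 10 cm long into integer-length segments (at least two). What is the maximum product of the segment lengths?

Fill m[k] for k=2..10: at each k try every first piece i and multiply by the better of (k−i) uncut or m[k−i].
m[2] = 1*max(1,0) = 1*1 = 1
m[3] = 1*max(2,1) = 1*2 = 2
m[4] = 2*max(2,1) = 2*2 = 4
m[5] = 2*max(3,2) = 2*3 = 6
m[6] = 3*max(3,2) = 3*3 = 9
m[7] = 2*max(5,6) = 2*6 = 12
m[8] = 2*max(6,9) = 2*9 = 18
m[9] = 3*max(6,9) = 3*9 = 27
m[10] = 2*max(8,18) = 2*18 = 36
One optimal split: 3 + 3 + 2 + 2; product 3*3*2*2 = 36.

36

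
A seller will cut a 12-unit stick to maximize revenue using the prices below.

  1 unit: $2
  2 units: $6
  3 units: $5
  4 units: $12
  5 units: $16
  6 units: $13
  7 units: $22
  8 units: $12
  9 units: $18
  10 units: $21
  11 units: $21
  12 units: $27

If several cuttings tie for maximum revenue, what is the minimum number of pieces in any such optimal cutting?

2

Build r[k] bottom-up: r[k] = max over allowed piece i of (p[i] + r[k−i]).
r[1] = 2
r[2] = 6
r[3] = 8  (first piece 1, then r[2]=6)
r[4] = 12  (first piece 2, then r[2]=6)
r[5] = 16
r[6] = 18  (first piece 1, then r[5]=16)
r[7] = 22  (first piece 2, then r[5]=16)
r[8] = 24  (first piece 1, then r[7]=22)
r[9] = 28  (first piece 2, then r[7]=22)
r[10] = 32  (first piece 5, then r[5]=16)
r[11] = 34  (first piece 1, then r[10]=32)
r[12] = 38  (first piece 2, then r[10]=32)
Maximum revenue is $38.
Now minimize piece count subject to staying optimal: for each k, pieces[k] = 1 + min over i with p[i]+r[k−i]=r[k] of pieces[k−i].
pieces[9] = 2
pieces[10] = 2
pieces[11] = 2
pieces[12] = 2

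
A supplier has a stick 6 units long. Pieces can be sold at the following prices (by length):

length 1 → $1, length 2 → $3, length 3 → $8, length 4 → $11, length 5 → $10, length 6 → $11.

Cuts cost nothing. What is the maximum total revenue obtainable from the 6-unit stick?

Consider every possible first cut. R[k] is the best of p[i]+R[k−i] over all sellable i≤k.
R[1] = 1
R[2] = max(1+1, 3+0) = 3
R[3] = max(1+3, 3+1, 8+0) = 8
R[4] = max(1+8, 3+3, 8+1, 11+0) = 11
R[5] = max(1+11, 3+8, 8+3, 11+1, 10+0) = 12
R[6] = max(1+12, 3+11, 8+8, 11+3, 10+1, 11+0) = 16
One optimal cutting: 3 + 3 → $8 + $8 = $16.

16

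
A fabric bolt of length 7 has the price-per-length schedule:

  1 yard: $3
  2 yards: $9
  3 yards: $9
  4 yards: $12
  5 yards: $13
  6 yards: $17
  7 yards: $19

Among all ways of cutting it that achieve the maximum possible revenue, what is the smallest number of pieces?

Let r[k] be the best obtainable value from length k. For each k, try every first piece i and keep the best of price[i] + r[k−i].
r[1] = 3
r[2] = max(3+3, 9+0) = 9
r[3] = max(3+9, 9+3, 9+0) = 12
r[4] = max(3+12, 9+9, 9+3, 12+0) = 18
r[5] = max(3+18, 9+12, 9+9, 12+3, 13+0) = 21
r[6] = max(3+21, 9+18, 9+12, 12+9, 13+3, 17+0) = 27
r[7] = max(3+27, 9+21, 9+18, …, 17+3, 19+0) = 30
Maximum revenue is $30.
Now minimize piece count subject to staying optimal: for each k, pieces[k] = 1 + min over i with p[i]+r[k−i]=r[k] of pieces[k−i].
pieces[4] = 2
pieces[5] = 3
pieces[6] = 3
pieces[7] = 4

4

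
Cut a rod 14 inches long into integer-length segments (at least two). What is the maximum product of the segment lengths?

Fill g[k] for k=2..14: at each k try every first piece i and multiply by the better of (k−i) uncut or g[k−i].
Small cases: g[2]=1, g[3]=2, g[4]=4, g[5]=6, g[6]=9.
g[7] = max(1·9, 2·6, 3·4, 4·3, 5·2, 6·1) = 12
g[8] = max(1·12, 2·9, 3·6, …, 6·2, 7·1) = 18
g[9] = max(1·18, 2·12, 3·9, …, 7·2, 8·1) = 27
g[10] = max(1·27, 2·18, 3·12, …, 8·2, 9·1) = 36
g[11] = max(1·36, 2·27, 3·18, …, 9·2, 10·1) = 54
g[12] = max(1·54, 2·36, 3·27, …, 10·2, 11·1) = 81
g[13] = max(1·81, 2·54, 3·36, …, 11·2, 12·1) = 108
g[14] = max(1·108, 2·81, 3·54, …, 12·2, 13·1) = 162
One optimal split: 3 + 3 + 3 + 3 + 2; product 3·3·3·3·2 = 162.

162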